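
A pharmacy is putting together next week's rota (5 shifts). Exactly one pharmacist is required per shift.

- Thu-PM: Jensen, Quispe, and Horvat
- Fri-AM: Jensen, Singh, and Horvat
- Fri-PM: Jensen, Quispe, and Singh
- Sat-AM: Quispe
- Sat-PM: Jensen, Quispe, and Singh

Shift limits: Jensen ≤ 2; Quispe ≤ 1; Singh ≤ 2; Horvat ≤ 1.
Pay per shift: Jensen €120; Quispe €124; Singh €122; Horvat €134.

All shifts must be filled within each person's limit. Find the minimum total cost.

€608

Sat-AM can only be covered by Quispe, so that assignment is forced.
Picking the cheapest available pharmacist for each shift independently would cost €604, but that ignores the shift limits.
An optimal schedule: Thu-PM→Jensen, Fri-AM→Jensen, Fri-PM→Singh, Sat-AM→Quispe, Sat-PM→Singh.
Total: 120 + 120 + 122 + 124 + 122 = €608.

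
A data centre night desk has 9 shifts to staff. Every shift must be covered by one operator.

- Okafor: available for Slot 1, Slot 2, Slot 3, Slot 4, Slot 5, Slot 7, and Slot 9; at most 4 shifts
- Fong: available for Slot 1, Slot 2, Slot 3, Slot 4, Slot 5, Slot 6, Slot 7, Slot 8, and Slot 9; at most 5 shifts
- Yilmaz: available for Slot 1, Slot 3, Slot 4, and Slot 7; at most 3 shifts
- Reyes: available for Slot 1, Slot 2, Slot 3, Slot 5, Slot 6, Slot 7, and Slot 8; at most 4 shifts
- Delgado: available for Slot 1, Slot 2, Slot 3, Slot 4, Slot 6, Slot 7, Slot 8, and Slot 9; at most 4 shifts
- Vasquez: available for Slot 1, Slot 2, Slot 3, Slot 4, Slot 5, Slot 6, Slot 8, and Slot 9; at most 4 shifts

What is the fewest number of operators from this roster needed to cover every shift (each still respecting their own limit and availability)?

2

9 slots to fill and no one can take more than 5, so at least ⌈9/5⌉ = 2 operators are needed.
Okafor and Fong alone can cover everything: Slot 1→Okafor, Slot 2→Okafor, Slot 3→Okafor, Slot 4→Okafor, Slot 5→Fong, Slot 6→Fong, Slot 7→Fong, Slot 8→Fong, Slot 9→Fong.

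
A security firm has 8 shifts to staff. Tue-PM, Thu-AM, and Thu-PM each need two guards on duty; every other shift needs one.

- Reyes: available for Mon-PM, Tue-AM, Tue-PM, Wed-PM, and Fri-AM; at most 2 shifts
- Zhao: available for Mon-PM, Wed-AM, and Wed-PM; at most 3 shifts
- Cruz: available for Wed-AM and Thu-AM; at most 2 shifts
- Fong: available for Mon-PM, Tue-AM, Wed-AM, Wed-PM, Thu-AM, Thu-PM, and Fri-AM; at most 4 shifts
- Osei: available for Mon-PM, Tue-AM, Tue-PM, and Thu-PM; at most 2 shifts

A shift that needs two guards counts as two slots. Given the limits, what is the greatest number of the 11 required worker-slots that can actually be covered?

Total capacity across all guards is 2+3+2+4+2 = 13, and 11 slots are needed, so at most 11 can be filled.
An assignment achieving 11: Mon-PM→Zhao, Tue-AM→Fong, Tue-PM→Reyes+Osei, Wed-AM→Zhao, Wed-PM→Zhao, Thu-AM→Cruz+Fong, Thu-PM→Fong+Osei, Fri-AM→Reyes.
Loads: Reyes 2/2, Zhao 3/3, Cruz 1/2, Fong 3/4, Osei 2/2.

11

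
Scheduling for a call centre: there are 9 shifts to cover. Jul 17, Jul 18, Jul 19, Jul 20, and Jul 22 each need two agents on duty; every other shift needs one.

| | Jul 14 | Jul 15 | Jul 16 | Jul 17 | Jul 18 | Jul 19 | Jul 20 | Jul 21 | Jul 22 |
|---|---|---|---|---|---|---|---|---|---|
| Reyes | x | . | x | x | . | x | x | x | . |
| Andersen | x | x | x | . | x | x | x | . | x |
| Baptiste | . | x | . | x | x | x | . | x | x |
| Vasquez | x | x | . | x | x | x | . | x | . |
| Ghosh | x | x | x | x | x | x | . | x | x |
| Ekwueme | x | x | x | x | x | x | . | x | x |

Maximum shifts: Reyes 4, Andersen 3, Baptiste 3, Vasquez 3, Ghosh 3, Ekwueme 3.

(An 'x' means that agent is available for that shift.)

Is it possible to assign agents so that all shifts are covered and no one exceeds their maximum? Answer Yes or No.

Jul 20 can only be covered by Reyes and Andersen, so that assignment is forced.
One valid schedule: Jul 14→Reyes, Jul 15→Andersen, Jul 16→Reyes, Jul 17→Baptiste+Vasquez, Jul 18→Baptiste+Vasquez, Jul 19→Vasquez+Ghosh, Jul 20→Reyes+Andersen, Jul 21→Reyes, Jul 22→Andersen+Baptiste.
Loads: Reyes 4/4, Andersen 3/3, Baptiste 3/3, Vasquez 3/3, Ghosh 1/3, Ekwueme 0/3 — all within limits.

Yes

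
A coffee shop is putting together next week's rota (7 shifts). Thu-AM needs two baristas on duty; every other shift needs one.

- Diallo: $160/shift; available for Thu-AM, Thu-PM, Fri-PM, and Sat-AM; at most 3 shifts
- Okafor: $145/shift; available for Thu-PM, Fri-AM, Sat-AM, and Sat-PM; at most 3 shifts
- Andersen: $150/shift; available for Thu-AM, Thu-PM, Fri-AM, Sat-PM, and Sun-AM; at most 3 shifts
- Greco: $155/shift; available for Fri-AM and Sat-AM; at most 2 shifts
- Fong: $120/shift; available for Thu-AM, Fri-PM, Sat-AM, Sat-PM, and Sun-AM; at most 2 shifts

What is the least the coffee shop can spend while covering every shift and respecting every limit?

$1125

Picking the cheapest available barista for each shift independently would cost $1040, but that ignores the shift limits.
An optimal schedule: Thu-AM→Fong+Andersen, Thu-PM→Okafor, Fri-AM→Okafor, Fri-PM→Fong, Sat-AM→Okafor, Sat-PM→Andersen, Sun-AM→Andersen.
Total: 120 + 150 + 145 + 145 + 120 + 145 + 150 + 150 = $1125.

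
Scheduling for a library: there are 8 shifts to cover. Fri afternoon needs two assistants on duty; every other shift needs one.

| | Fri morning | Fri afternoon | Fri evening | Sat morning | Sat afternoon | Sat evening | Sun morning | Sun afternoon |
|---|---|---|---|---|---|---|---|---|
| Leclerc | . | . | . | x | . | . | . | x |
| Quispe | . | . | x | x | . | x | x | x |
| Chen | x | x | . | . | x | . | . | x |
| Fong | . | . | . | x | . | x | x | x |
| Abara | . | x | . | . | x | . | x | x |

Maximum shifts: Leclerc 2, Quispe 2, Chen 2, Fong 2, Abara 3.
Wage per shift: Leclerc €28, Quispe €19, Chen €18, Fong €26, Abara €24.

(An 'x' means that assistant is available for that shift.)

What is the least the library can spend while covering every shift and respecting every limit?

Fri morning can only be covered by Chen, so that assignment is forced.
Fri afternoon can only be covered by Chen and Abara, so that assignment is forced.
Fri evening can only be covered by Quispe, so that assignment is forced.
Picking the cheapest available assistant for each shift independently would cost €172, but that ignores the shift limits.
An optimal schedule: Fri morning→Chen, Fri afternoon→Chen+Abara, Fri evening→Quispe, Sat morning→Fong, Sat afternoon→Abara, Sat evening→Quispe, Sun morning→Abara, Sun afternoon→Fong.
Total: 18 + 18 + 24 + 19 + 26 + 24 + 19 + 24 + 26 = €198.

€198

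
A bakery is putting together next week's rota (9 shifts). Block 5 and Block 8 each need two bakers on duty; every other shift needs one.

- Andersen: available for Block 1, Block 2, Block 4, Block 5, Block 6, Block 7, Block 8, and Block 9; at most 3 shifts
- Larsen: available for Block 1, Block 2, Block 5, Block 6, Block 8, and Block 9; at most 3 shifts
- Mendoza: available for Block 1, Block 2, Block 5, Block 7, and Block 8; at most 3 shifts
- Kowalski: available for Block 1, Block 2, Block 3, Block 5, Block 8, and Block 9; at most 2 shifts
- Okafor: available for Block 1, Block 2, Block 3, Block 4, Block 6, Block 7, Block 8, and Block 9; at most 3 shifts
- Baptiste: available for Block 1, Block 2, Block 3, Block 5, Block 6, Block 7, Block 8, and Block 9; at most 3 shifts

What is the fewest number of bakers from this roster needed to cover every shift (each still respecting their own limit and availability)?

4

11 slots to fill and no one can take more than 3, so at least ⌈11/3⌉ = 4 bakers are needed.
Andersen, Larsen, Mendoza, and Kowalski alone can cover everything: Block 1→Larsen, Block 2→Mendoza, Block 3→Kowalski, Block 4→Andersen, Block 5→Larsen+Mendoza, Block 6→Andersen, Block 7→Andersen, Block 8→Mendoza+Kowalski, Block 9→Larsen.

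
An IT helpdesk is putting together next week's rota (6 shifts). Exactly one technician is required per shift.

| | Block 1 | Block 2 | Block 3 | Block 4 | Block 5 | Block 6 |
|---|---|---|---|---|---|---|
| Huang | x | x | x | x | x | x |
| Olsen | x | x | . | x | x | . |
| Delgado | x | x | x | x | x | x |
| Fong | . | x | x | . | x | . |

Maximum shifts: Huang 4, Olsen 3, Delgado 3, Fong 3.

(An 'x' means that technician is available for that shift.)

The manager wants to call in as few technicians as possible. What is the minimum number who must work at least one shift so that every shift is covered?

2

6 slots to fill and no one can take more than 4, so at least ⌈6/4⌉ = 2 technicians are needed.
Huang and Olsen alone can cover everything: Block 1→Huang, Block 2→Huang, Block 3→Huang, Block 4→Olsen, Block 5→Olsen, Block 6→Huang.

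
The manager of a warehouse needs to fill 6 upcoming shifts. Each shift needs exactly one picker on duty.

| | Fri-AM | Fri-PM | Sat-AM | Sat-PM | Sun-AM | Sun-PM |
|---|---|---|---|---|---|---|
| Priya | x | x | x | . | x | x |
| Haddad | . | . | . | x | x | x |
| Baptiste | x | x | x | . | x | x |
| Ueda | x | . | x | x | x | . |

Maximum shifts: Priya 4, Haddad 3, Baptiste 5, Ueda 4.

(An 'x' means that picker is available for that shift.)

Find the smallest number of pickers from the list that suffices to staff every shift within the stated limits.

6 slots to fill and no one can take more than 5, so at least ⌈6/5⌉ = 2 pickers are needed.
Priya and Haddad alone can cover everything: Fri-AM→Priya, Fri-PM→Priya, Sat-AM→Priya, Sat-PM→Haddad, Sun-AM→Priya, Sun-PM→Haddad.

2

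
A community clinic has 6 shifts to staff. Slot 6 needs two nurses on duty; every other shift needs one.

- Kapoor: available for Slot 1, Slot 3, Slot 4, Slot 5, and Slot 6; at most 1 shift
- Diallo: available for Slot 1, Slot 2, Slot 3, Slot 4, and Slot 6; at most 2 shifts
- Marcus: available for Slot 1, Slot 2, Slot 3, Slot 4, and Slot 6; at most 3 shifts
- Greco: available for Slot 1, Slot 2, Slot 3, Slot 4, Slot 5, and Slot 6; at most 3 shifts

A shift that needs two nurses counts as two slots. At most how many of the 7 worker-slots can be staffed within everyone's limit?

Total capacity across all nurses is 1+2+3+3 = 9, and 7 slots are needed, so at most 7 can be filled.
An assignment achieving 7: Slot 1→Diallo, Slot 2→Diallo, Slot 3→Marcus, Slot 4→Marcus, Slot 5→Kapoor, Slot 6→Marcus+Greco.
Loads: Kapoor 1/1, Diallo 2/2, Marcus 3/3, Greco 1/3.

7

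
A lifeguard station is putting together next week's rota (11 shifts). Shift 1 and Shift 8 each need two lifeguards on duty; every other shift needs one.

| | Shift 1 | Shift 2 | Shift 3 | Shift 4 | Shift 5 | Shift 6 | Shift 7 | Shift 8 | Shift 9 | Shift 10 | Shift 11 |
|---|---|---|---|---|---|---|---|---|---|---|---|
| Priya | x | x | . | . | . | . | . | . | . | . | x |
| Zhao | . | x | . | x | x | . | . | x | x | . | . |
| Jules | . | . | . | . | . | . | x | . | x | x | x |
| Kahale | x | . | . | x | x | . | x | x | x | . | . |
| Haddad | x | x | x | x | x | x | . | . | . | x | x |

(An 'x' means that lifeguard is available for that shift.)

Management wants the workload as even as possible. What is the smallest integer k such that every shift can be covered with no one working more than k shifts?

With 5 lifeguards and 13 worker-slots to fill, someone must work at least ⌈13/5⌉ = 3 shifts, so k ≥ 3.
k = 3 works: Shift 1→Priya+Kahale, Shift 2→Priya, Shift 3→Haddad, Shift 4→Zhao, Shift 5→Zhao, Shift 6→Haddad, Shift 7→Jules, Shift 8→Zhao+Kahale, Shift 9→Jules, Shift 10→Jules, Shift 11→Priya.
Loads: Priya 3, Zhao 3, Jules 3, Kahale 2, Haddad 2 — all ≤ 3.

3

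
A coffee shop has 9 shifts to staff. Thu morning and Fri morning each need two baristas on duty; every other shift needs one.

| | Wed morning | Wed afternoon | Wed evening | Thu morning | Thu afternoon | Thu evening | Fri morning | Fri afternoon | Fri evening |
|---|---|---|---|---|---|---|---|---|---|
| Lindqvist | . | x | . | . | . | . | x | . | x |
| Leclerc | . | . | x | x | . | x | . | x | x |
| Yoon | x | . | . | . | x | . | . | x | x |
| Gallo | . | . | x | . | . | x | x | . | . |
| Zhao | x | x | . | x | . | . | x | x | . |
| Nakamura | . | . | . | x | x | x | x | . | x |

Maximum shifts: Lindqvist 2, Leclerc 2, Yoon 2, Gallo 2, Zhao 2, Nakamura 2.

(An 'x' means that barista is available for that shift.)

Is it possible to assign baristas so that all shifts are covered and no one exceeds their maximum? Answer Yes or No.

Yes

One valid schedule: Wed morning→Yoon, Wed afternoon→Lindqvist, Wed evening→Leclerc, Thu morning→Leclerc+Zhao, Thu afternoon→Yoon, Thu evening→Gallo, Fri morning→Gallo+Nakamura, Fri afternoon→Zhao, Fri evening→Lindqvist.
Loads: Lindqvist 2/2, Leclerc 2/2, Yoon 2/2, Gallo 2/2, Zhao 2/2, Nakamura 1/2 — all within limits.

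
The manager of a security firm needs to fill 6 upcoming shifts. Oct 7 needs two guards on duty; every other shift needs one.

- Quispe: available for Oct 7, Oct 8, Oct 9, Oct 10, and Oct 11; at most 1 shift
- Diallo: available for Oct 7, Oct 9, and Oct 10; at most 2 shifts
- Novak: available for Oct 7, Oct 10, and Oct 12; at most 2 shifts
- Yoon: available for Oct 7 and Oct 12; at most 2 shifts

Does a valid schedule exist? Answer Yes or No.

No

Total capacity is 7 and 7 slots are needed, so capacity alone doesn't rule it out.
Shifts {Oct 8, Oct 11} need 2 worker-slots in total, but the guards available for any of those shifts (Quispe) can supply at most 1 among them. So no valid schedule exists.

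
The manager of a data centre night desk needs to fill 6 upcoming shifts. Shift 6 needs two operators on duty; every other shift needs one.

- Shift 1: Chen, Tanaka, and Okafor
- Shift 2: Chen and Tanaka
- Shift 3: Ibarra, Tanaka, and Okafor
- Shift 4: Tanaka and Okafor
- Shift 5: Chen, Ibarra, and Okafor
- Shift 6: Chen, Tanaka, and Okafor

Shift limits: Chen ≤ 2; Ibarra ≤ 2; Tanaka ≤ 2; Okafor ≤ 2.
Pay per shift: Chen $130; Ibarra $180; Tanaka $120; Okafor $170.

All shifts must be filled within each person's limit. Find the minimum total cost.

Picking the cheapest available operator for each shift independently would cost $860, but that ignores the shift limits.
An optimal schedule: Shift 1→Chen, Shift 2→Tanaka, Shift 3→Okafor, Shift 4→Tanaka, Shift 5→Ibarra, Shift 6→Chen+Okafor.
Total: 130 + 120 + 170 + 120 + 180 + 130 + 170 = $1020.

$1020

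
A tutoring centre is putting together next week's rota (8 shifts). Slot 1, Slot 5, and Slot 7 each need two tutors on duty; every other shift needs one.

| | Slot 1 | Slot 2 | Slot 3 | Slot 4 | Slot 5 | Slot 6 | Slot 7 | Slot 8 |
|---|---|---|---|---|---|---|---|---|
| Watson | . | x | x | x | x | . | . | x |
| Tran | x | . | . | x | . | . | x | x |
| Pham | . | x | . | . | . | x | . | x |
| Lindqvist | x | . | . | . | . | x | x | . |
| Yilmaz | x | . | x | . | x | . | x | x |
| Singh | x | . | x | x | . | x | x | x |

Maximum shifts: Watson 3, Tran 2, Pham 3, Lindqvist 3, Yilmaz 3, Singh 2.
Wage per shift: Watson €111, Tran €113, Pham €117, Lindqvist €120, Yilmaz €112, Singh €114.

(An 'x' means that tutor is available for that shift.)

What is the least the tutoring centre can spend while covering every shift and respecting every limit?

€1240

Slot 5 can only be covered by Watson and Yilmaz, so that assignment is forced.
Picking the cheapest available tutor for each shift independently would cost €1231, but that ignores the shift limits.
An optimal schedule: Slot 1→Yilmaz+Tran, Slot 2→Watson, Slot 3→Watson, Slot 4→Tran, Slot 5→Watson+Yilmaz, Slot 6→Singh, Slot 7→Yilmaz+Singh, Slot 8→Pham.
Total: 112 + 113 + 111 + 111 + 113 + 111 + 112 + 114 + 112 + 114 + 117 = €1240.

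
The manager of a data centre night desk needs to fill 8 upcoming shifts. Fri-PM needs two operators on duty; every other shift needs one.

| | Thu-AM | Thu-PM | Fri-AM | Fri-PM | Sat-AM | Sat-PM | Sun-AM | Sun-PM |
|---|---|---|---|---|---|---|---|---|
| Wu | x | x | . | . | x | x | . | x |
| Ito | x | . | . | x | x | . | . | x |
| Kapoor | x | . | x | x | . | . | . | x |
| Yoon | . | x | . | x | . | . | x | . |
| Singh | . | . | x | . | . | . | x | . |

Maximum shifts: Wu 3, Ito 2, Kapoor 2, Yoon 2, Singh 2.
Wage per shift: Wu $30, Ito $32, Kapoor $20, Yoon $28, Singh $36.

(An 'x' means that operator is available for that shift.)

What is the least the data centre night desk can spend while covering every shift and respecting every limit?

$250

Sat-PM can only be covered by Wu, so that assignment is forced.
Picking the cheapest available operator for each shift independently would cost $224, but that ignores the shift limits.
An optimal schedule: Thu-AM→Ito, Thu-PM→Wu, Fri-AM→Kapoor, Fri-PM→Ito+Yoon, Sat-AM→Wu, Sat-PM→Wu, Sun-AM→Yoon, Sun-PM→Kapoor.
Total: 32 + 30 + 20 + 32 + 28 + 30 + 30 + 28 + 20 = $250.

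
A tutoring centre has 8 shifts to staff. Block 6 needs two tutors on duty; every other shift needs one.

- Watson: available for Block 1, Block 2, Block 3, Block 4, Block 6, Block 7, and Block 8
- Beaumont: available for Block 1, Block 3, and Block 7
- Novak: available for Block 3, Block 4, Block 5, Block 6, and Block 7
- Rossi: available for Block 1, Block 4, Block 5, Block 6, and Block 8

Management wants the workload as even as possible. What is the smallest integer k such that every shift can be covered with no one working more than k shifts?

3

With 4 tutors and 9 worker-slots to fill, someone must work at least ⌈9/4⌉ = 3 shifts, so k ≥ 3.
k = 3 works: Block 1→Watson, Block 2→Watson, Block 3→Beaumont, Block 4→Novak, Block 5→Novak, Block 6→Novak+Rossi, Block 7→Beaumont, Block 8→Watson.
Loads: Watson 3, Beaumont 2, Novak 3, Rossi 1 — all ≤ 3.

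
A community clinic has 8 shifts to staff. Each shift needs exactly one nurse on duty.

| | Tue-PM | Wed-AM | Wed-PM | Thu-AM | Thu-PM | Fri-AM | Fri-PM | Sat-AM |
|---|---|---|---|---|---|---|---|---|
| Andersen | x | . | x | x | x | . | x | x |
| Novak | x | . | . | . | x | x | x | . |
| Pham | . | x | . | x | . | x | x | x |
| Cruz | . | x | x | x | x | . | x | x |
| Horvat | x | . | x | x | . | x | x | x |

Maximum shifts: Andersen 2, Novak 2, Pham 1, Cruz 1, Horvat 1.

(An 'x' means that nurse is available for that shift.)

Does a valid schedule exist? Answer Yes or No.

Total capacity is 2+2+1+1+1 = 7 but 8 worker-slots are needed — infeasible.

No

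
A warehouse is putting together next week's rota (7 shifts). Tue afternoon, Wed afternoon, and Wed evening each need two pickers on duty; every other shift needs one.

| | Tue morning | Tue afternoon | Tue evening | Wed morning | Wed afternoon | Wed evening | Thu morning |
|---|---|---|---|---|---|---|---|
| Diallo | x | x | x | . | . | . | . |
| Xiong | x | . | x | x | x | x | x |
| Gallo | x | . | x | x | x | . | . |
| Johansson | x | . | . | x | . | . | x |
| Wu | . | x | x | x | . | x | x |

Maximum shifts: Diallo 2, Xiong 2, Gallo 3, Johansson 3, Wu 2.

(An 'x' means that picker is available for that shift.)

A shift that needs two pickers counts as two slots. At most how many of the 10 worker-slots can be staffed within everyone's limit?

Total capacity across all pickers is 2+2+3+3+2 = 12, and 10 slots are needed, so at most 10 can be filled.
An assignment achieving 10: Tue morning→Diallo, Tue afternoon→Diallo+Wu, Tue evening→Gallo, Wed morning→Gallo, Wed afternoon→Xiong+Gallo, Wed evening→Xiong+Wu, Thu morning→Johansson.
Loads: Diallo 2/2, Xiong 2/2, Gallo 3/3, Johansson 1/3, Wu 2/2.

10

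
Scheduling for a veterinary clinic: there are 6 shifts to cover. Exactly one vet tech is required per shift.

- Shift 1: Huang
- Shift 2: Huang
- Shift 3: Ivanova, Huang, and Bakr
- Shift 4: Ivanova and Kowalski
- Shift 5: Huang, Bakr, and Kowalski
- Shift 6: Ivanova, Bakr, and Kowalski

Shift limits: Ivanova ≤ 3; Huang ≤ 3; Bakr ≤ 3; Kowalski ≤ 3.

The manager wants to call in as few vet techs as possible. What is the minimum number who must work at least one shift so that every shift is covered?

6 slots to fill and no one can take more than 3, so at least ⌈6/3⌉ = 2 vet techs are needed.
Ivanova and Huang alone can cover everything: Shift 1→Huang, Shift 2→Huang, Shift 3→Ivanova, Shift 4→Ivanova, Shift 5→Huang, Shift 6→Ivanova.

2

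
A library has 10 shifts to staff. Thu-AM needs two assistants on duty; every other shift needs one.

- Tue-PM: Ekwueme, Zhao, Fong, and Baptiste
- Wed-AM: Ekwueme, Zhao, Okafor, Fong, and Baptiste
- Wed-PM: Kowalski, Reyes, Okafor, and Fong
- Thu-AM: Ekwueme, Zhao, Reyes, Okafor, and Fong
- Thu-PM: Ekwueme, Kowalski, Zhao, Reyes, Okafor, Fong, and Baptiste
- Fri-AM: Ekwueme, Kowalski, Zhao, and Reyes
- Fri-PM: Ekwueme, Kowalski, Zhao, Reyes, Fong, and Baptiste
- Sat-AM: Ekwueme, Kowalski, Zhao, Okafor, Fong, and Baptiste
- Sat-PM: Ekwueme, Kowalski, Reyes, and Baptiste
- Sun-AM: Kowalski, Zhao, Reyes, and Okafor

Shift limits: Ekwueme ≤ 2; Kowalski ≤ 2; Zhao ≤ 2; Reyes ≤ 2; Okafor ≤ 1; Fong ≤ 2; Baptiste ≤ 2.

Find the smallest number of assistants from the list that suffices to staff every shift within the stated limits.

11 slots to fill and no one can take more than 2, so at least ⌈11/2⌉ = 6 assistants are needed.
Ekwueme, Kowalski, Zhao, Reyes, Okafor, and Fong alone can cover everything: Tue-PM→Ekwueme, Wed-AM→Zhao, Wed-PM→Kowalski, Thu-AM→Reyes+Fong, Thu-PM→Fong, Fri-AM→Kowalski, Fri-PM→Reyes, Sat-AM→Okafor, Sat-PM→Ekwueme, Sun-AM→Zhao.

6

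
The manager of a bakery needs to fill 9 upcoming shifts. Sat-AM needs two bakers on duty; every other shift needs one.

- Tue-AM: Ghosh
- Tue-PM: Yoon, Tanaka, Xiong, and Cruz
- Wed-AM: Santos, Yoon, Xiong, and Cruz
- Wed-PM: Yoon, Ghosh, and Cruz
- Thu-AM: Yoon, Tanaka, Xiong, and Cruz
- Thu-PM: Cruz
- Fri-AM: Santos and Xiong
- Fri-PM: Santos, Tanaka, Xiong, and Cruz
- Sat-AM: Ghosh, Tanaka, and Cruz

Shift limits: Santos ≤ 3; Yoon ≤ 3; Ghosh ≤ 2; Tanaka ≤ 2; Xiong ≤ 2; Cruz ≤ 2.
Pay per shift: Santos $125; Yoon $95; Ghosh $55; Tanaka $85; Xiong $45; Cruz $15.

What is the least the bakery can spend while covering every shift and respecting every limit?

$590

Tue-AM can only be covered by Ghosh, so that assignment is forced.
Thu-PM can only be covered by Cruz, so that assignment is forced.
Picking the cheapest available baker for each shift independently would cost $260, but that ignores the shift limits.
An optimal schedule: Tue-AM→Ghosh, Tue-PM→Xiong, Wed-AM→Yoon, Wed-PM→Cruz, Thu-AM→Yoon, Thu-PM→Cruz, Fri-AM→Xiong, Fri-PM→Tanaka, Sat-AM→Ghosh+Tanaka.
Total: 55 + 45 + 95 + 15 + 95 + 15 + 45 + 85 + 55 + 85 = $590.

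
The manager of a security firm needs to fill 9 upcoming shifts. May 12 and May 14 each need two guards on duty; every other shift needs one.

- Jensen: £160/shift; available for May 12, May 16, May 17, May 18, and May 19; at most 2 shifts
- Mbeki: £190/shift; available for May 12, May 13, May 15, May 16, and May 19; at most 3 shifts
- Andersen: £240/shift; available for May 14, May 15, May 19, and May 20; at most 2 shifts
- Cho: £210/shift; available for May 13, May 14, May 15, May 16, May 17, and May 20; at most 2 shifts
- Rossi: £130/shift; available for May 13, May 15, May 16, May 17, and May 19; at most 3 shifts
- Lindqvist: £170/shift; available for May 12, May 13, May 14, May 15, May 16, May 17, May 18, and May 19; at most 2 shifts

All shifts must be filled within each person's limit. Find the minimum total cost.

Picking the cheapest available guard for each shift independently would cost £1730, but that ignores the shift limits.
An optimal schedule: May 12→Jensen+Lindqvist, May 13→Rossi, May 14→Lindqvist+Cho, May 15→Rossi, May 16→Mbeki, May 17→Rossi, May 18→Jensen, May 19→Mbeki, May 20→Cho.
Total: 160 + 170 + 130 + 170 + 210 + 130 + 190 + 130 + 160 + 190 + 210 = £1850.

£1850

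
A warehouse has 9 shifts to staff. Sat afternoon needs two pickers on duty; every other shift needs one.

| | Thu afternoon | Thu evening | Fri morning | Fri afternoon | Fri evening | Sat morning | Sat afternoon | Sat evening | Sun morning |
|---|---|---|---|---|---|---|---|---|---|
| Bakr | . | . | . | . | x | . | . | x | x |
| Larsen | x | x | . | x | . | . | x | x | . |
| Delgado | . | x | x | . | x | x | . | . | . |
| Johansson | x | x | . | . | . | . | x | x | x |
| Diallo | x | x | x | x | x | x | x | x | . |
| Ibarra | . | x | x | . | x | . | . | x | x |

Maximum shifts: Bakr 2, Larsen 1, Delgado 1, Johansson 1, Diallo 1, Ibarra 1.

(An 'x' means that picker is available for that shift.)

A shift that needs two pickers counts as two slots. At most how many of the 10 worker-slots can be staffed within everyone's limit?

7

Total capacity across all pickers is 2+1+1+1+1+1 = 7, and 10 slots are needed, so at most 7 can be filled.
An assignment achieving 7: Thu afternoon→Johansson, Thu evening→Ibarra, Fri morning→Diallo, Fri afternoon→Larsen, Fri evening→Bakr, Sat morning→Delgado, Sun morning→Bakr.
Loads: Bakr 2/2, Larsen 1/1, Delgado 1/1, Johansson 1/1, Diallo 1/1, Ibarra 1/1.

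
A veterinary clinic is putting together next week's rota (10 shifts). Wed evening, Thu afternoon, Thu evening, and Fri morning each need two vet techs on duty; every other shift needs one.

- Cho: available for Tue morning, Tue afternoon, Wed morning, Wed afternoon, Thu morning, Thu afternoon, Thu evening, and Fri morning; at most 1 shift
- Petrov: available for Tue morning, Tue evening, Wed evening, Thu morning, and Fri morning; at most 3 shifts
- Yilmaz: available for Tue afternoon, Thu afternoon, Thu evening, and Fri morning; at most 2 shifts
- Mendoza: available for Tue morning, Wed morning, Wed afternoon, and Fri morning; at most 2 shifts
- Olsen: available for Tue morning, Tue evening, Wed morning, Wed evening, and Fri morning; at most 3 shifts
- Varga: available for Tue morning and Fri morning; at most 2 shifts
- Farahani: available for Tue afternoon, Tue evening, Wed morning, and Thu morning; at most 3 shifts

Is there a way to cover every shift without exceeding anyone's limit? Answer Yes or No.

No

Total capacity is 16 and 14 slots are needed, so capacity alone doesn't rule it out.
Shifts {Thu afternoon, Thu evening} need 4 worker-slots in total, but the vet techs available for any of those shifts (Cho and Yilmaz) can supply at most 3 among them. So no valid schedule exists.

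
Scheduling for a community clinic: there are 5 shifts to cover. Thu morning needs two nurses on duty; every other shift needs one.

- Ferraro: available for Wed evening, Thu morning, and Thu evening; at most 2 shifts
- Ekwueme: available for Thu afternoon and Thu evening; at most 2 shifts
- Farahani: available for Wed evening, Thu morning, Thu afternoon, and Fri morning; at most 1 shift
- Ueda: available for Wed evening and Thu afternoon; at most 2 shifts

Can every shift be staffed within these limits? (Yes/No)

No

Total capacity is 7 and 6 slots are needed, so capacity alone doesn't rule it out.
Shifts {Thu morning, Fri morning} need 3 worker-slots in total, but the nurses available for any of those shifts (Ferraro and Farahani) can supply at most 2 among them. So no valid schedule exists.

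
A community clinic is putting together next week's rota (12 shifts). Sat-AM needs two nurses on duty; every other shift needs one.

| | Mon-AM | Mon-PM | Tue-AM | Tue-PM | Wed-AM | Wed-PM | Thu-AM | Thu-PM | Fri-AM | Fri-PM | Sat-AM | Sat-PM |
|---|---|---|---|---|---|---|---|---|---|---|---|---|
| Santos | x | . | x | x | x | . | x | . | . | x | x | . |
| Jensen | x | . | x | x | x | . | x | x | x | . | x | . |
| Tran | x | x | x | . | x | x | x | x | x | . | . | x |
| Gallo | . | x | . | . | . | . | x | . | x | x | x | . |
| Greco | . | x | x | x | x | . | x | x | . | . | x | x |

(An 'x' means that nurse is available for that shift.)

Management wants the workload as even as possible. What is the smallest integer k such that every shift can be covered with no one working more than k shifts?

With 5 nurses and 13 worker-slots to fill, someone must work at least ⌈13/5⌉ = 3 shifts, so k ≥ 3.
k = 3 works: Mon-AM→Santos, Mon-PM→Tran, Tue-AM→Jensen, Tue-PM→Santos, Wed-AM→Greco, Wed-PM→Tran, Thu-AM→Gallo, Thu-PM→Jensen, Fri-AM→Jensen, Fri-PM→Santos, Sat-AM→Gallo+Greco, Sat-PM→Tran.
Loads: Santos 3, Jensen 3, Tran 3, Gallo 2, Greco 2 — all ≤ 3.

3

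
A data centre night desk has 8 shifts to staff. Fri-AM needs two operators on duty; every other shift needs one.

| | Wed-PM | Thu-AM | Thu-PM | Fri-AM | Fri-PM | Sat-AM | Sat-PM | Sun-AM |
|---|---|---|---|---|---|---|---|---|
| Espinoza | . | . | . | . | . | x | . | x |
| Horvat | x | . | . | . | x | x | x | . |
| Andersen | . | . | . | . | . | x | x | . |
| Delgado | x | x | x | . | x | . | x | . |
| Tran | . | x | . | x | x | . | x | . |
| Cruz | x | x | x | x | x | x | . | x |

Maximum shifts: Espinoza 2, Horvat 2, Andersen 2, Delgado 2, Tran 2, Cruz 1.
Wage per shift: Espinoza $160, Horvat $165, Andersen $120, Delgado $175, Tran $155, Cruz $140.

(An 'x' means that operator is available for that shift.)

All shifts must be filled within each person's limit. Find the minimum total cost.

Fri-AM can only be covered by Tran and Cruz, so that assignment is forced.
Picking the cheapest available operator for each shift independently would cost $1235, but that ignores the shift limits.
An optimal schedule: Wed-PM→Horvat, Thu-AM→Tran, Thu-PM→Delgado, Fri-AM→Cruz+Tran, Fri-PM→Horvat, Sat-AM→Andersen, Sat-PM→Andersen, Sun-AM→Espinoza.
Total: 165 + 155 + 175 + 140 + 155 + 165 + 120 + 120 + 160 = $1355.

$1355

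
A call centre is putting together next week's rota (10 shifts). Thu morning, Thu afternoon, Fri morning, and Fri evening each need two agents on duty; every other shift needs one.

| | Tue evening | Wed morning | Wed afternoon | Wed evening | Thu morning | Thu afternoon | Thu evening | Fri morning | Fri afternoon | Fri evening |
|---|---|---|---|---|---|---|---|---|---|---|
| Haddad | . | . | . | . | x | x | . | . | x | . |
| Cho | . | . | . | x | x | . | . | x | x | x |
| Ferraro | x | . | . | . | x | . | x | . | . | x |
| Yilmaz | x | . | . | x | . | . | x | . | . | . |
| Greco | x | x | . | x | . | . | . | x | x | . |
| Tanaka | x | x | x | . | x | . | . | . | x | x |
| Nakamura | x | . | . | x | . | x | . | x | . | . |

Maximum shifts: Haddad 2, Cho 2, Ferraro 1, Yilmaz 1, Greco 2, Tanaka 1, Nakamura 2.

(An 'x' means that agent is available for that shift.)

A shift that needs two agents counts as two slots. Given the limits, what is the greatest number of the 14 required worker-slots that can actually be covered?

Total capacity across all agents is 2+2+1+1+2+1+2 = 11, and 14 slots are needed, so at most 11 can be filled.
An assignment achieving 11: Tue evening→Nakamura, Wed morning→Greco, Wed afternoon→Tanaka, Wed evening→Yilmaz, Thu morning→Haddad, Thu afternoon→Haddad+Nakamura, Thu evening→Ferraro, Fri morning→Cho+Greco, Fri evening→Cho.
Loads: Haddad 2/2, Cho 2/2, Ferraro 1/1, Yilmaz 1/1, Greco 2/2, Tanaka 1/1, Nakamura 2/2.

11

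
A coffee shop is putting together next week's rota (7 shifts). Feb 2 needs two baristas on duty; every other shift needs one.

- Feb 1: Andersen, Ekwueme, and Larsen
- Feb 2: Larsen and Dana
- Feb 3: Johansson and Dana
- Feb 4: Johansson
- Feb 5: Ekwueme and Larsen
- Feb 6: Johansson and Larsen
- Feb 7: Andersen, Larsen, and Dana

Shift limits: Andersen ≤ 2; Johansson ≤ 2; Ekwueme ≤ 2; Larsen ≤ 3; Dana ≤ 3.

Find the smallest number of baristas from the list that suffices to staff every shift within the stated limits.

3

8 slots to fill and no one can take more than 3, so at least ⌈8/3⌉ = 3 baristas are needed.
Johansson, Larsen, and Dana alone can cover everything: Feb 1→Larsen, Feb 2→Larsen+Dana, Feb 3→Dana, Feb 4→Johansson, Feb 5→Larsen, Feb 6→Johansson, Feb 7→Dana.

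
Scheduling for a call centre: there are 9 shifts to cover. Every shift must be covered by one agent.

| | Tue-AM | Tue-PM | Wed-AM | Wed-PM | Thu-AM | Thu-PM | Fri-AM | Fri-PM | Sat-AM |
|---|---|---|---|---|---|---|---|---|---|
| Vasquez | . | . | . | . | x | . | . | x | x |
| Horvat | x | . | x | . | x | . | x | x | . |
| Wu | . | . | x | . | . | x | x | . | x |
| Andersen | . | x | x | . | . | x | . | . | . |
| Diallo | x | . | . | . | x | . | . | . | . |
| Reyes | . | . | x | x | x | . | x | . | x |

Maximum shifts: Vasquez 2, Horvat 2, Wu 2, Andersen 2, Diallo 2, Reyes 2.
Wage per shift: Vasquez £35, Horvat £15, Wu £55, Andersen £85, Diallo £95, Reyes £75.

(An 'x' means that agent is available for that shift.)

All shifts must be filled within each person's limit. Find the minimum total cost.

Tue-PM can only be covered by Andersen, so that assignment is forced.
Wed-PM can only be covered by Reyes, so that assignment is forced.
Picking the cheapest available agent for each shift independently would cost £325, but that ignores the shift limits.
An optimal schedule: Tue-AM→Horvat, Tue-PM→Andersen, Wed-AM→Reyes, Wed-PM→Reyes, Thu-AM→Vasquez, Thu-PM→Wu, Fri-AM→Wu, Fri-PM→Horvat, Sat-AM→Vasquez.
Total: 15 + 85 + 75 + 75 + 35 + 55 + 55 + 15 + 35 = £445.

£445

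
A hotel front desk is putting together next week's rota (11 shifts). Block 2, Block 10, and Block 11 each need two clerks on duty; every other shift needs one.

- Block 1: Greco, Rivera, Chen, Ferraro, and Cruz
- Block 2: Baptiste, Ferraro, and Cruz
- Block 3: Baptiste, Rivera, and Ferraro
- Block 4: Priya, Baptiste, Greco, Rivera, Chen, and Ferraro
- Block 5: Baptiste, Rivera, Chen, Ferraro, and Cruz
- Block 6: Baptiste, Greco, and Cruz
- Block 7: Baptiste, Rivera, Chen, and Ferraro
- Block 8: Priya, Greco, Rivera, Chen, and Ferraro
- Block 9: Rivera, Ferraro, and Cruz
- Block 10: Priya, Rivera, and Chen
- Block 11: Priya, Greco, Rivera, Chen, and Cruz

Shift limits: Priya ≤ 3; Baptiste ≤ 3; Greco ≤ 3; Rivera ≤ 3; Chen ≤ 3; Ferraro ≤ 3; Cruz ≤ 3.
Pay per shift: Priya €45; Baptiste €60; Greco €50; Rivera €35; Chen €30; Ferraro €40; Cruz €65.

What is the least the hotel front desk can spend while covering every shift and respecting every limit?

Picking the cheapest available clerk for each shift independently would cost €500, but that ignores the shift limits.
An optimal schedule: Block 1→Ferraro, Block 2→Ferraro+Baptiste, Block 3→Rivera, Block 4→Priya, Block 5→Ferraro, Block 6→Greco, Block 7→Chen, Block 8→Priya, Block 9→Rivera, Block 10→Chen+Rivera, Block 11→Chen+Priya.
Total: 40 + 40 + 60 + 35 + 45 + 40 + 50 + 30 + 45 + 35 + 30 + 35 + 30 + 45 = €560.

€560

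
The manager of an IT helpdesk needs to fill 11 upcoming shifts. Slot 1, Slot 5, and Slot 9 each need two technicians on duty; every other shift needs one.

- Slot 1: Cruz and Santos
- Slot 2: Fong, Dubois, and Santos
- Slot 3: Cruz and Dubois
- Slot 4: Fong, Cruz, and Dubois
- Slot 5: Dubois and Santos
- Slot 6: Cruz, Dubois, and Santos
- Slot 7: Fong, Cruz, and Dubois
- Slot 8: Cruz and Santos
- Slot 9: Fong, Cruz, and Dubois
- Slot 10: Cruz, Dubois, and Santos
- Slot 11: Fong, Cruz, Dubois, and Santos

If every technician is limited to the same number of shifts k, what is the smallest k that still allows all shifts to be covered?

With 4 technicians and 14 worker-slots to fill, someone must work at least ⌈14/4⌉ = 4 shifts, so k ≥ 4.
k = 4 works: Slot 1→Cruz+Santos, Slot 2→Fong, Slot 3→Cruz, Slot 4→Fong, Slot 5→Dubois+Santos, Slot 6→Cruz, Slot 7→Fong, Slot 8→Cruz, Slot 9→Fong+Dubois, Slot 10→Dubois, Slot 11→Dubois.
Loads: Fong 4, Cruz 4, Dubois 4, Santos 2 — all ≤ 4.

4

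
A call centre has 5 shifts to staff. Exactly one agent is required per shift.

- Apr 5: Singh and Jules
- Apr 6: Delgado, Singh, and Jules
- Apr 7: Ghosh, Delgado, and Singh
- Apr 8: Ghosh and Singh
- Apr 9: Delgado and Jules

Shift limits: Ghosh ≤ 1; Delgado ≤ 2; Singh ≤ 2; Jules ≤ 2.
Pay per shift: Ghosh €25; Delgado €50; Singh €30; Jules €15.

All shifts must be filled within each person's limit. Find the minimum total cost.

Picking the cheapest available agent for each shift independently would cost €95, but that ignores the shift limits.
An optimal schedule: Apr 5→Jules, Apr 6→Singh, Apr 7→Singh, Apr 8→Ghosh, Apr 9→Jules.
Total: 15 + 30 + 30 + 25 + 15 = €115.

€115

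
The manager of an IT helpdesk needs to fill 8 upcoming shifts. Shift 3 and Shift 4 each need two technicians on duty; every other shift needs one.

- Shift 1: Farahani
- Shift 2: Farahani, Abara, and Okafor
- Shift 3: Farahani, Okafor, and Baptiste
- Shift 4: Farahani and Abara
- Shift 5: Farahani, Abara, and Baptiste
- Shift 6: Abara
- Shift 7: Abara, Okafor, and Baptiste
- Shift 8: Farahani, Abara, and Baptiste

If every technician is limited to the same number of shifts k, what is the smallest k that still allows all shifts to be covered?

3

With 4 technicians and 10 worker-slots to fill, someone must work at least ⌈10/4⌉ = 3 shifts, so k ≥ 3.
k = 3 works: Shift 1→Farahani, Shift 2→Farahani, Shift 3→Okafor+Baptiste, Shift 4→Farahani+Abara, Shift 5→Abara, Shift 6→Abara, Shift 7→Okafor, Shift 8→Baptiste.
Loads: Farahani 3, Abara 3, Okafor 2, Baptiste 2 — all ≤ 3.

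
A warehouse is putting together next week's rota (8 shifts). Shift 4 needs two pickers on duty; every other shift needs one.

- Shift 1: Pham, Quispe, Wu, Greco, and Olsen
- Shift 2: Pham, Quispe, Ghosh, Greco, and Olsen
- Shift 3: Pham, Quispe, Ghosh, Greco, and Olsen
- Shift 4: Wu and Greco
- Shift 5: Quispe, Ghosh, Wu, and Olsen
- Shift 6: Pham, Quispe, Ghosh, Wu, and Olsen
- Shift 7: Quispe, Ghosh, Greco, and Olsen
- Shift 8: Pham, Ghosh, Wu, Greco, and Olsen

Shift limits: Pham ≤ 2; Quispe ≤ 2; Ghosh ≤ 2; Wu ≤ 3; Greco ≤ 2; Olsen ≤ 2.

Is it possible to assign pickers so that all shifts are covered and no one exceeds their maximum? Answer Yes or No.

Shift 4 can only be covered by Wu and Greco, so that assignment is forced.
One valid schedule: Shift 1→Pham, Shift 2→Pham, Shift 3→Ghosh, Shift 4→Wu+Greco, Shift 5→Quispe, Shift 6→Ghosh, Shift 7→Quispe, Shift 8→Wu.
Loads: Pham 2/2, Quispe 2/2, Ghosh 2/2, Wu 2/3, Greco 1/2, Olsen 0/2 — all within limits.

Yes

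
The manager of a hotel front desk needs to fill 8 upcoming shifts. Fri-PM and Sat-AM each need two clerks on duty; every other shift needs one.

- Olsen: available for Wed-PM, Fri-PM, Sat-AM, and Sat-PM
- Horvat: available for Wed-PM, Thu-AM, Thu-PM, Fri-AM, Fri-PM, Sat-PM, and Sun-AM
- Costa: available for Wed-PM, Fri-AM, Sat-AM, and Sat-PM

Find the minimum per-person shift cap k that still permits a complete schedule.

4

With 3 clerks and 10 worker-slots to fill, someone must work at least ⌈10/3⌉ = 4 shifts, so k ≥ 4.
k = 4 works: Wed-PM→Olsen, Thu-AM→Horvat, Thu-PM→Horvat, Fri-AM→Costa, Fri-PM→Olsen+Horvat, Sat-AM→Olsen+Costa, Sat-PM→Olsen, Sun-AM→Horvat.
Loads: Olsen 4, Horvat 4, Costa 2 — all ≤ 4.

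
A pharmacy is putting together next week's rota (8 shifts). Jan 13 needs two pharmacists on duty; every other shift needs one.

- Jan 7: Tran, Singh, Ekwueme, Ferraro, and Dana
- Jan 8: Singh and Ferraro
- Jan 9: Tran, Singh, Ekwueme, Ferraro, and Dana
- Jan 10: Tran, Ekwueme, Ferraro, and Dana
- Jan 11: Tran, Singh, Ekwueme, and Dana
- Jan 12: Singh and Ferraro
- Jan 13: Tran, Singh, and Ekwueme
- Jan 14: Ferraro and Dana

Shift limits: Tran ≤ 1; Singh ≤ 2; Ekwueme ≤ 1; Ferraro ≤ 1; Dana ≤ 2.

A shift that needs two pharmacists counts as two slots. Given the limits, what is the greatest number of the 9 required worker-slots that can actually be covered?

7

Total capacity across all pharmacists is 1+2+1+1+2 = 7, and 9 slots are needed, so at most 7 can be filled.
An assignment achieving 7: Jan 8→Singh, Jan 10→Dana, Jan 11→Dana, Jan 12→Singh, Jan 13→Tran+Ekwueme, Jan 14→Ferraro.
Loads: Tran 1/1, Singh 2/2, Ekwueme 1/1, Ferraro 1/1, Dana 2/2.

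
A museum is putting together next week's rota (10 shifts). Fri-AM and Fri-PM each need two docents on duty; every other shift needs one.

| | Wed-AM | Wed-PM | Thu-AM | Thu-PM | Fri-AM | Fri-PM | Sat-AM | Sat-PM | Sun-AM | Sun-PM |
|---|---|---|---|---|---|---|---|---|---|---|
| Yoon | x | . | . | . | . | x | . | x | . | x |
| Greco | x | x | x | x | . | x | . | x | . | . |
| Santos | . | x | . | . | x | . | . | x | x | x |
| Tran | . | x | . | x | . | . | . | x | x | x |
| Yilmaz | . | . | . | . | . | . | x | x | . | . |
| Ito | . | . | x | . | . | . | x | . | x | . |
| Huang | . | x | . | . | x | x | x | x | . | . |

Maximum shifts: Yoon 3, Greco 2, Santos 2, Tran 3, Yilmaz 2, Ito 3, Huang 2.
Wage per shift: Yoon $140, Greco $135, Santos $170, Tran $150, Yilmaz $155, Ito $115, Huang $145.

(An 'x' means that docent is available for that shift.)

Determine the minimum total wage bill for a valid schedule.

Fri-AM can only be covered by Santos and Huang, so that assignment is forced.
Picking the cheapest available docent for each shift independently would cost $1615, but that ignores the shift limits.
An optimal schedule: Wed-AM→Greco, Wed-PM→Tran, Thu-AM→Ito, Thu-PM→Greco, Fri-AM→Huang+Santos, Fri-PM→Yoon+Huang, Sat-AM→Ito, Sat-PM→Yoon, Sun-AM→Ito, Sun-PM→Yoon.
Total: 135 + 150 + 115 + 135 + 145 + 170 + 140 + 145 + 115 + 140 + 115 + 140 = $1645.

$1645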